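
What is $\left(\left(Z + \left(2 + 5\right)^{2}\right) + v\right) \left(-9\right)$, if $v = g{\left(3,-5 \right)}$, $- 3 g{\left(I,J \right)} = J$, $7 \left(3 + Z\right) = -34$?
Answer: $- \frac{2697}{7} \approx -385.29$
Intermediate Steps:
$Z = - \frac{55}{7}$ ($Z = -3 + \frac{1}{7} \left(-34\right) = -3 - \frac{34}{7} = - \frac{55}{7} \approx -7.8571$)
$g{\left(I,J \right)} = - \frac{J}{3}$
$v = \frac{5}{3}$ ($v = \left(- \frac{1}{3}\right) \left(-5\right) = \frac{5}{3} \approx 1.6667$)
$\left(\left(Z + \left(2 + 5\right)^{2}\right) + v\right) \left(-9\right) = \left(\left(- \frac{55}{7} + \left(2 + 5\right)^{2}\right) + \frac{5}{3}\right) \left(-9\right) = \left(\left(- \frac{55}{7} + 7^{2}\right) + \frac{5}{3}\right) \left(-9\right) = \left(\left(- \frac{55}{7} + 49\right) + \frac{5}{3}\right) \left(-9\right) = \left(\frac{288}{7} + \frac{5}{3}\right) \left(-9\right) = \frac{899}{21} \left(-9\right) = - \frac{2697}{7}$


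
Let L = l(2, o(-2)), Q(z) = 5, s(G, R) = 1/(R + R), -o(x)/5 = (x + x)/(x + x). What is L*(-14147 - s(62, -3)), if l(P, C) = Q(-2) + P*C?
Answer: 424405/6 ≈ 70734.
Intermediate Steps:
o(x) = -5 (o(x) = -5*(x + x)/(x + x) = -5*2*x/(2*x) = -5*2*x*1/(2*x) = -5*1 = -5)
s(G, R) = 1/(2*R)
l(P, C) = 5 + C*P (l(P, C) = 5 + P*C = 5 + C*P)
L = -5 (L = 5 - 5*2 = 5 - 10 = -5)
L*(-14147 - s(62, -3)) = -5*(-14147 - 1/(2*(-3))) = -5*(-14147 - (-1)/(2*3)) = -5*(-14147 - 1*(-1/6)) = -5*(-14147 + 1/6) = -5*(-84881/6) = 424405/6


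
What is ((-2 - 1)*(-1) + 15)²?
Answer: 324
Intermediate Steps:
((-2 - 1)*(-1) + 15)² = (-3*(-1) + 15)² = (3 + 15)² = 18² = 324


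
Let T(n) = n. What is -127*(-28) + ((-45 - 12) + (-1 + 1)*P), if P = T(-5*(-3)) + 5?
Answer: 3499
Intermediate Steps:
P = 20 (P = -5*(-3) + 5 = 15 + 5 = 20)
-127*(-28) + ((-45 - 12) + (-1 + 1)*P) = -127*(-28) + ((-45 - 12) + (-1 + 1)*20) = 3556 + (-57 + 0*20) = 3556 + (-57 + 0) = 3556 - 57 = 3499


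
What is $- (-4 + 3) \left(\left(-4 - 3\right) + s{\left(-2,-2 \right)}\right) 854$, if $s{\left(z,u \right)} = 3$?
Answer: $-3416$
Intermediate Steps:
$- (-4 + 3) \left(\left(-4 - 3\right) + s{\left(-2,-2 \right)}\right) 854 = - (-4 + 3) \left(\left(-4 - 3\right) + 3\right) 854 = \left(-1\right) \left(-1\right) \left(-7 + 3\right) 854 = 1 \left(-4\right) 854 = \left(-4\right) 854 = -3416$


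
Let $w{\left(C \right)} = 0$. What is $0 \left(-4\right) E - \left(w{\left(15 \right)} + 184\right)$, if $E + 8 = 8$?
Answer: $-184$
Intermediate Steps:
$E = 0$ ($E = -8 + 8 = 0$)
$0 \left(-4\right) E - \left(w{\left(15 \right)} + 184\right) = 0 \left(-4\right) 0 - \left(0 + 184\right) = 0 \cdot 0 - 184 = 0 - 184 = -184$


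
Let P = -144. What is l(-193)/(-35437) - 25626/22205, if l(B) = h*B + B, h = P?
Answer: -1520944357/786878585 ≈ -1.9329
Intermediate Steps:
h = -144
l(B) = -143*B (l(B) = -144*B + B = -143*B)
l(-193)/(-35437) - 25626/22205 = -143*(-193)/(-35437) - 25626/22205 = 27599*(-1/35437) - 25626*1/22205 = -27599/35437 - 25626/22205 = -1520944357/786878585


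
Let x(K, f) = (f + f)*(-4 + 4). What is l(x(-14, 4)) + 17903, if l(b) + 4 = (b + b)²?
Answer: 17899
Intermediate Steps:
x(K, f) = 0 (x(K, f) = (2*f)*0 = 0)
l(b) = -4 + 4*b² (l(b) = -4 + (b + b)² = -4 + (2*b)² = -4 + 4*b²)
l(x(-14, 4)) + 17903 = (-4 + 4*0²) + 17903 = (-4 + 4*0) + 17903 = (-4 + 0) + 17903 = -4 + 17903 = 17899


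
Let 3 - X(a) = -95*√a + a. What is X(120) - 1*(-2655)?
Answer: 2538 + 190*√30 ≈ 3578.7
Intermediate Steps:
X(a) = 3 - a + 95*√a (X(a) = 3 - (-95*√a + a) = 3 - (a - 95*√a) = 3 + (-a + 95*√a) = 3 - a + 95*√a)
X(120) - 1*(-2655) = (3 - 1*120 + 95*√120) - 1*(-2655) = (3 - 120 + 95*(2*√30)) + 2655 = (3 - 120 + 190*√30) + 2655 = (-117 + 190*√30) + 2655 = 2538 + 190*√30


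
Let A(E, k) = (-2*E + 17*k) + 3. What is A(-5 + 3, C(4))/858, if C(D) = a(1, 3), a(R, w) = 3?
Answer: 29/429 ≈ 0.067599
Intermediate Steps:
C(D) = 3
A(E, k) = 3 - 2*E + 17*k
A(-5 + 3, C(4))/858 = (3 - 2*(-5 + 3) + 17*3)/858 = (3 - 2*(-2) + 51)*(1/858) = (3 + 4 + 51)*(1/858) = 58*(1/858) = 29/429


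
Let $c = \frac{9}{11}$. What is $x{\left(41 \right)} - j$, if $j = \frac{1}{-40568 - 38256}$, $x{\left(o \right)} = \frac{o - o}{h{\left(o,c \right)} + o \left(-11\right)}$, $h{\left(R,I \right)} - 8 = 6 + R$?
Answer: $\frac{1}{78824} \approx 1.2686 \cdot 10^{-5}$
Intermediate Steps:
$c = \frac{9}{11}$ ($c = 9 \cdot \frac{1}{11} = \frac{9}{11} \approx 0.81818$)
$h{\left(R,I \right)} = 14 + R$ ($h{\left(R,I \right)} = 8 + \left(6 + R\right) = 14 + R$)
$x{\left(o \right)} = 0$ ($x{\left(o \right)} = \frac{o - o}{\left(14 + o\right) + o \left(-11\right)} = \frac{0}{\left(14 + o\right) - 11 o} = \frac{0}{14 - 10 o} = 0$)
$j = - \frac{1}{78824}$ ($j = \frac{1}{-78824} = - \frac{1}{78824} \approx -1.2686 \cdot 10^{-5}$)
$x{\left(41 \right)} - j = 0 - - \frac{1}{78824} = 0 + \frac{1}{78824} = \frac{1}{78824}$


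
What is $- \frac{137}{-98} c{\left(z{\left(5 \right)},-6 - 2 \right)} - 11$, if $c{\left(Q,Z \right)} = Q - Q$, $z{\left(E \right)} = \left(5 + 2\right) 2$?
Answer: $-11$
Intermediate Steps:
$z{\left(E \right)} = 14$ ($z{\left(E \right)} = 7 \cdot 2 = 14$)
$c{\left(Q,Z \right)} = 0$
$- \frac{137}{-98} c{\left(z{\left(5 \right)},-6 - 2 \right)} - 11 = - \frac{137}{-98} \cdot 0 - 11 = \left(-137\right) \left(- \frac{1}{98}\right) 0 - 11 = \frac{137}{98} \cdot 0 - 11 = 0 - 11 = -11$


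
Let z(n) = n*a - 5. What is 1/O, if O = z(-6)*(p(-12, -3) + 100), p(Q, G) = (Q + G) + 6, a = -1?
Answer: 1/91 ≈ 0.010989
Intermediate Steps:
p(Q, G) = 6 + G + Q (p(Q, G) = (G + Q) + 6 = 6 + G + Q)
z(n) = -5 - n (z(n) = n*(-1) - 5 = -n - 5 = -5 - n)
O = 91 (O = (-5 - 1*(-6))*((6 - 3 - 12) + 100) = (-5 + 6)*(-9 + 100) = 1*91 = 91)
1/O = 1/91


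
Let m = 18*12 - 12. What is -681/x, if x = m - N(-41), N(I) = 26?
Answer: -681/178 ≈ -3.8258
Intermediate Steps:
m = 204 (m = 216 - 12 = 204)
x = 178 (x = 204 - 1*26 = 204 - 26 = 178)
-681/x = -681/178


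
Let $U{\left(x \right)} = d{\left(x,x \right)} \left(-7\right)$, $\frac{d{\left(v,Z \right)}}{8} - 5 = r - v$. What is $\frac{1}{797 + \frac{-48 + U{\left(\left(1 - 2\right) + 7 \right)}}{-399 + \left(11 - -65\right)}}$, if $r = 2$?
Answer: $\frac{323}{257535} \approx 0.0012542$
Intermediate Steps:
$d{\left(v,Z \right)} = 56 - 8 v$ ($d{\left(v,Z \right)} = 40 + 8 \left(2 - v\right) = 40 - \left(-16 + 8 v\right) = 56 - 8 v$)
$U{\left(x \right)} = -392 + 56 x$ ($U{\left(x \right)} = \left(56 - 8 x\right) \left(-7\right) = -392 + 56 x$)
$\frac{1}{797 + \frac{-48 + U{\left(\left(1 - 2\right) + 7 \right)}}{-399 + \left(11 - -65\right)}} = \frac{1}{797 + \frac{-48 - \left(392 - 56 \left(\left(1 - 2\right) + 7\right)\right)}{-399 + \left(11 - -65\right)}} = \frac{1}{797 + \frac{-48 - \left(392 - 56 \left(-1 + 7\right)\right)}{-399 + \left(11 + 65\right)}} = \frac{1}{797 + \frac{-48 + \left(-392 + 56 \cdot 6\right)}{-399 + 76}} = \frac{1}{797 + \frac{-48 + \left(-392 + 336\right)}{-323}} = \frac{1}{797 + \left(-48 - 56\right) \left(- \frac{1}{323}\right)} = \frac{1}{797 - - \frac{104}{323}} = \frac{1}{797 + \frac{104}{323}} = \frac{1}{\frac{257535}{323}} = \frac{323}{257535}$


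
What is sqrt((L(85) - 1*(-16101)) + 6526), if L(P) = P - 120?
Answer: 8*sqrt(353) ≈ 150.31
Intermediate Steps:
L(P) = -120 + P
sqrt((L(85) - 1*(-16101)) + 6526) = sqrt(((-120 + 85) - 1*(-16101)) + 6526) = sqrt((-35 + 16101) + 6526) = sqrt(16066 + 6526) = sqrt(22592) = 8*sqrt(353)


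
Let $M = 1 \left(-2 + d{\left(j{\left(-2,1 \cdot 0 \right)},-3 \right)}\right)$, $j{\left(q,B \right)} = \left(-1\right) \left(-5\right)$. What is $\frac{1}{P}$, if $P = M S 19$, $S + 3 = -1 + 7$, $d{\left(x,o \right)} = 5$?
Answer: $\frac{1}{171} \approx 0.005848$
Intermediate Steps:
$j{\left(q,B \right)} = 5$
$M = 3$ ($M = 1 \left(-2 + 5\right) = 1 \cdot 3 = 3$)
$S = 3$ ($S = -3 + \left(-1 + 7\right) = -3 + 6 = 3$)
$P = 171$ ($P = 3 \cdot 3 \cdot 19 = 9 \cdot 19 = 171$)
$\frac{1}{P} = \frac{1}{171}$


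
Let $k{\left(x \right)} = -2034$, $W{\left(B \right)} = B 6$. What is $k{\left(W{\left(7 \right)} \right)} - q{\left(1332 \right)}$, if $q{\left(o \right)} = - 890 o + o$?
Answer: $1182114$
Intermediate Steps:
$W{\left(B \right)} = 6 B$
$q{\left(o \right)} = - 889 o$
$k{\left(W{\left(7 \right)} \right)} - q{\left(1332 \right)} = -2034 - \left(-889\right) 1332 = -2034 - -1184148 = -2034 + 1184148 = 1182114$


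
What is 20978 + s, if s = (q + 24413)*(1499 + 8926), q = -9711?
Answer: 153289328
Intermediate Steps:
s = 153268350 (s = (-9711 + 24413)*(1499 + 8926) = 14702*10425 = 153268350)
20978 + s = 20978 + 153268350 = 153289328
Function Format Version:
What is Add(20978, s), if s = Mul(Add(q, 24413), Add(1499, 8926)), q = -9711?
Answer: 153289328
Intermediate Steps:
s = 153268350 (s = Mul(Add(-9711, 24413), Add(1499, 8926)) = Mul(14702, 10425) = 153268350)
Add(20978, s) = Add(20978, 153268350) = 153289328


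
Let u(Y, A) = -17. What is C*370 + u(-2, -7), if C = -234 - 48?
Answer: -104357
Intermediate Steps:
C = -282
C*370 + u(-2, -7) = -282*370 - 17 = -104340 - 17 = -104357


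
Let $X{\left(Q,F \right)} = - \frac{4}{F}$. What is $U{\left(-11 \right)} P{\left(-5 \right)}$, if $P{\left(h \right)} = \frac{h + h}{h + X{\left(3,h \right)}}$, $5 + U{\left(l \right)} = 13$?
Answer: $\frac{400}{21} \approx 19.048$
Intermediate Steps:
$U{\left(l \right)} = 8$ ($U{\left(l \right)} = -5 + 13 = 8$)
$P{\left(h \right)} = \frac{2 h}{h - \frac{4}{h}}$ ($P{\left(h \right)} = \frac{h + h}{h - \frac{4}{h}} = \frac{2 h}{h - \frac{4}{h}}$)
$U{\left(-11 \right)} P{\left(-5 \right)} = 8 \frac{2 \left(-5\right)^{2}}{-4 + \left(-5\right)^{2}} = 8 \cdot 2 \cdot 25 \frac{1}{-4 + 25} = 8 \cdot 2 \cdot 25 \cdot \frac{1}{21} = 8 \cdot \frac{50}{21} = \frac{400}{21}$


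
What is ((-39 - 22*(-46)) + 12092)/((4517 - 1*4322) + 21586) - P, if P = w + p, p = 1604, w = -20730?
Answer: 416596471/21781 ≈ 19127.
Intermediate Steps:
P = -19126 (P = -20730 + 1604 = -19126)
((-39 - 22*(-46)) + 12092)/((4517 - 1*4322) + 21586) - P = ((-39 - 22*(-46)) + 12092)/((4517 - 1*4322) + 21586) - 1*(-19126) = ((-39 + 1012) + 12092)/((4517 - 4322) + 21586) + 19126 = (973 + 12092)/(195 + 21586) + 19126 = 13065/21781 + 19126 = 416596471/21781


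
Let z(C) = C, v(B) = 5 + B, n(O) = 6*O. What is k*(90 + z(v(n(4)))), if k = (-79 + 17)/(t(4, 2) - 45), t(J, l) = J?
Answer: 7378/41 ≈ 179.95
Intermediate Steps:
k = 62/41 (k = (-79 + 17)/(4 - 45) = -62/(-41) = -62*(-1/41) = 62/41 ≈ 1.5122)
k*(90 + z(v(n(4)))) = 62*(90 + (5 + 6*4))/41 = 62*(90 + (5 + 24))/41 = 62*(90 + 29)/41 = (62/41)*119 = 7378/41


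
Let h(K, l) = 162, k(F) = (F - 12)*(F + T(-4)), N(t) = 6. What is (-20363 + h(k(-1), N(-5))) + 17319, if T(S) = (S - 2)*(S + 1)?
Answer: -2882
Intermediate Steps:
T(S) = (1 + S)*(-2 + S) (T(S) = (-2 + S)*(1 + S) = (1 + S)*(-2 + S))
k(F) = (-12 + F)*(18 + F) (k(F) = (F - 12)*(F + (-2 + (-4)**2 - 1*(-4))) = (-12 + F)*(F + (-2 + 16 + 4)) = (-12 + F)*(F + 18) = (-12 + F)*(18 + F))
(-20363 + h(k(-1), N(-5))) + 17319 = (-20363 + 162) + 17319 = -20201 + 17319 = -2882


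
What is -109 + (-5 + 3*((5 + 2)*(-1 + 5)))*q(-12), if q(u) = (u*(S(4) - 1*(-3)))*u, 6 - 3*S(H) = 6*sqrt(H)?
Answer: 11267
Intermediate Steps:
S(H) = 2 - 2*sqrt(H)
q(u) = u**2 (q(u) = (u*((2 - 2*sqrt(4)) - 1*(-3)))*u = (u*((2 - 2*2) + 3))*u = (u*((2 - 4) + 3))*u = (u*(-2 + 3))*u = (u*1)*u = u*u = u**2)
-109 + (-5 + 3*((5 + 2)*(-1 + 5)))*q(-12) = -109 + (-5 + 3*((5 + 2)*(-1 + 5)))*(-12)**2 = -109 + (-5 + 3*(7*4))*144 = -109 + (-5 + 3*28)*144 = -109 + (-5 + 84)*144 = -109 + 79*144 = -109 + 11376 = 11267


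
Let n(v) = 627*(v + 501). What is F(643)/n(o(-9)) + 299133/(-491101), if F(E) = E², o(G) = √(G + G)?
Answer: 18215145393140/25764617521071 - 413449*I*√2/52462971 ≈ 0.70698 - 0.011145*I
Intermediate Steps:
o(G) = √2*√G (o(G) = √(2*G) = √2*√G)
n(v) = 314127 + 627*v (n(v) = 627*(501 + v) = 314127 + 627*v)
F(643)/n(o(-9)) + 299133/(-491101) = 643²/(314127 + 627*(√2*√(-9))) + 299133/(-491101) = 413449/(314127 + 627*(√2*(3*I))) + 299133*(-1/491101) = 413449/(314127 + 627*(3*I*√2)) - 299133/491101 = 413449/(314127 + 1881*I*√2) - 299133/491101 = -299133/491101 + 413449/(314127 + 1881*I*√2)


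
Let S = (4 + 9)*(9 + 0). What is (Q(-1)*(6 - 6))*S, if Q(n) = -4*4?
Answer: 0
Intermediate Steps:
S = 117 (S = 13*9 = 117)
Q(n) = -16
(Q(-1)*(6 - 6))*S = -16*(6 - 6)*117 = -16*0*117 = 0*117 = 0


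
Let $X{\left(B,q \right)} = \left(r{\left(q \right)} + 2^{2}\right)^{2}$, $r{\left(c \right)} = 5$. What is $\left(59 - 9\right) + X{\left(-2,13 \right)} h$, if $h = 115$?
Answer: $9365$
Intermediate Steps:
$X{\left(B,q \right)} = 81$ ($X{\left(B,q \right)} = \left(5 + 2^{2}\right)^{2} = \left(5 + 4\right)^{2} = 9^{2} = 81$)
$\left(59 - 9\right) + X{\left(-2,13 \right)} h = \left(59 - 9\right) + 81 \cdot 115 = 50 + 9315 = 9365$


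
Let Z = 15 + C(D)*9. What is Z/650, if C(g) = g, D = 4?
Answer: 51/650 ≈ 0.078462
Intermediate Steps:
Z = 51 (Z = 15 + 4*9 = 15 + 36 = 51)
Z/650 = 51/650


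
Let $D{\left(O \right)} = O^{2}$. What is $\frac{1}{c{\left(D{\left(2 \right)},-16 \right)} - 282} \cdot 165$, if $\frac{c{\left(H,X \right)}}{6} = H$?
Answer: $- \frac{55}{86} \approx -0.63953$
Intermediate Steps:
$c{\left(H,X \right)} = 6 H$
$\frac{1}{c{\left(D{\left(2 \right)},-16 \right)} - 282} \cdot 165 = \frac{1}{6 \cdot 2^{2} - 282} \cdot 165 = \frac{1}{6 \cdot 4 - 282} \cdot 165 = \frac{1}{24 - 282} \cdot 165 = \frac{1}{-258} \cdot 165 = \left(- \frac{1}{258}\right) 165 = - \frac{55}{86}$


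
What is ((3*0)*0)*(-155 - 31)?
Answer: 0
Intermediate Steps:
((3*0)*0)*(-155 - 31) = (0*0)*(-186) = 0*(-186) = 0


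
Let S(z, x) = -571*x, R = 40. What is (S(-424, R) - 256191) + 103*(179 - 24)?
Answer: -263066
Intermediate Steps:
(S(-424, R) - 256191) + 103*(179 - 24) = (-571*40 - 256191) + 103*(179 - 24) = (-22840 - 256191) + 103*155 = -279031 + 15965 = -263066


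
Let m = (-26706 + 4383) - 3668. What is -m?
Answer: 25991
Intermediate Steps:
m = -25991 (m = -22323 - 3668 = -25991)
-m = -1*(-25991) = 25991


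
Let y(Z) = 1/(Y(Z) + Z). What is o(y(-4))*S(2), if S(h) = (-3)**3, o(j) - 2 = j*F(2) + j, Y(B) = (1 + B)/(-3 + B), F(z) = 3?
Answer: -594/25 ≈ -23.760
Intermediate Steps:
Y(B) = (1 + B)/(-3 + B)
y(Z) = 1/(Z + (1 + Z)/(-3 + Z)) (y(Z) = 1/((1 + Z)/(-3 + Z) + Z) = 1/(Z + (1 + Z)/(-3 + Z)))
o(j) = 2 + 4*j (o(j) = 2 + (j*3 + j) = 2 + (3*j + j) = 2 + 4*j)
S(h) = -27
o(y(-4))*S(2) = (2 + 4*((-3 - 4)/(1 - 4 - 4*(-3 - 4))))*(-27) = (2 + 4*(-7/(1 - 4 - 4*(-7))))*(-27) = (2 + 4*(-7/(1 - 4 + 28)))*(-27) = (2 + 4*(-7/25))*(-27) = (2 - 28/25)*(-27) = (22/25)*(-27) = -594/25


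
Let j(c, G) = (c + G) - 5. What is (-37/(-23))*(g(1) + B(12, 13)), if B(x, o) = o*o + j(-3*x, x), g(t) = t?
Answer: 5217/23 ≈ 226.83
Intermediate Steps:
j(c, G) = -5 + G + c (j(c, G) = (G + c) - 5 = -5 + G + c)
B(x, o) = -5 + o² - 2*x (B(x, o) = o*o + (-5 + x - 3*x) = o² + (-5 - 2*x) = -5 + o² - 2*x)
(-37/(-23))*(g(1) + B(12, 13)) = (-37/(-23))*(1 + (-5 + 13² - 2*12)) = (-37*(-1/23))*(1 + (-5 + 169 - 24)) = 37*(1 + 140)/23 = (37/23)*141 = 5217/23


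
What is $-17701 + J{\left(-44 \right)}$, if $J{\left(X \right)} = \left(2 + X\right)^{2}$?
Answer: $-15937$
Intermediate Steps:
$-17701 + J{\left(-44 \right)} = -17701 + \left(2 - 44\right)^{2} = -17701 + \left(-42\right)^{2} = -17701 + 1764 = -15937$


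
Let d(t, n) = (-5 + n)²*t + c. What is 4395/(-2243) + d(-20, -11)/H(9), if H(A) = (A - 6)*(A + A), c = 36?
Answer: -5820371/60561 ≈ -96.108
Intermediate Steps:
H(A) = 2*A*(-6 + A) (H(A) = (-6 + A)*(2*A) = 2*A*(-6 + A))
d(t, n) = 36 + t*(-5 + n)² (d(t, n) = (-5 + n)²*t + 36 = t*(-5 + n)² + 36 = 36 + t*(-5 + n)²)
4395/(-2243) + d(-20, -11)/H(9) = 4395/(-2243) + (36 - 20*(-5 - 11)²)/((2*9*(-6 + 9))) = 4395*(-1/2243) + (36 - 20*(-16)²)/((2*9*3)) = -4395/2243 + (36 - 20*256)/54 = -4395/2243 + (36 - 5120)*(1/54) = -4395/2243 - 5084*1/54 = -4395/2243 - 2542/27 = -5820371/60561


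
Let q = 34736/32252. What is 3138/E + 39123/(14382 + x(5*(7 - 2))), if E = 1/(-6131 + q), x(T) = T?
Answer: -2234488438116705/116163641 ≈ -1.9236e+7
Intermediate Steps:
q = 8684/8063 (q = 34736*(1/32252) = 8684/8063 ≈ 1.0770)
E = -8063/49425569 (E = 1/(-6131 + 8684/8063) = 1/(-49425569/8063) = -8063/49425569 ≈ -0.00016313)
3138/E + 39123/(14382 + x(5*(7 - 2))) = 3138/(-8063/49425569) + 39123/(14382 + 5*(7 - 2)) = 3138*(-49425569/8063) + 39123/(14382 + 5*5) = -155097435522/8063 + 39123/(14382 + 25) = -155097435522/8063 + 39123/14407 = -2234488438116705/116163641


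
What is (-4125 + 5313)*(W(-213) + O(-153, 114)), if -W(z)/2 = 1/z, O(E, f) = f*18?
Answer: 173082888/71 ≈ 2.4378e+6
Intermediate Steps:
O(E, f) = 18*f
W(z) = -2/z
(-4125 + 5313)*(W(-213) + O(-153, 114)) = (-4125 + 5313)*(-2/(-213) + 18*114) = 1188*(-2*(-1/213) + 2052) = 1188*(2/213 + 2052) = 1188*(437078/213) = 173082888/71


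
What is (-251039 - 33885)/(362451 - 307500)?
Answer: -284924/54951 ≈ -5.1851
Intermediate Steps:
(-251039 - 33885)/(362451 - 307500) = -284924/54951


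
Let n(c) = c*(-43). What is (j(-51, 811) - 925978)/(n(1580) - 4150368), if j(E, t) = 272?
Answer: 462853/2109154 ≈ 0.21945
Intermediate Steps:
n(c) = -43*c
(j(-51, 811) - 925978)/(n(1580) - 4150368) = (272 - 925978)/(-43*1580 - 4150368) = -925706/(-67940 - 4150368) = -925706/(-4218308) = -925706*(-1/4218308) = 462853/2109154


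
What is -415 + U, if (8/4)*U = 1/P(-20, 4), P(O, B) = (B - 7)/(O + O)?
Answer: -1225/3 ≈ -408.33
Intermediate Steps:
P(O, B) = (-7 + B)/(2*O) (P(O, B) = (-7 + B)/((2*O)) = (-7 + B)*(1/(2*O)) = (-7 + B)/(2*O))
U = 20/3 (U = 1/(2*(((½)*(-7 + 4)/(-20)))) = 1/(2*(((½)*(-1/20)*(-3)))) = 1/(2*(3/40)) = (½)*(40/3) = 20/3 ≈ 6.6667)
-415 + U = -415 + 20/3 = -1225/3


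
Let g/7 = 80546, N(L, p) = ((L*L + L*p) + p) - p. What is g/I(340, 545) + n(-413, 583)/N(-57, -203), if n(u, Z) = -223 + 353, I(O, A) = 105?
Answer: 1020251/190 ≈ 5369.7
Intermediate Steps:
N(L, p) = L² + L*p (N(L, p) = ((L² + L*p) + p) - p = (p + L² + L*p) - p = L² + L*p)
n(u, Z) = 130
g = 563822 (g = 7*80546 = 563822)
g/I(340, 545) + n(-413, 583)/N(-57, -203) = 563822/105 + 130/((-57*(-57 - 203))) = 563822*(1/105) + 130/((-57*(-260))) = 80546/15 + 130/14820 = 80546/15 + 130*(1/14820) = 80546/15 + 1/114 = 1020251/190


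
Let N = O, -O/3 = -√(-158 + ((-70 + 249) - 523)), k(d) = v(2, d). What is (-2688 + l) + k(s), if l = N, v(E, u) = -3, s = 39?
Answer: -2691 + 3*I*√502 ≈ -2691.0 + 67.216*I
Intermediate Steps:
k(d) = -3
O = 3*I*√502 (O = -(-3)*√(-158 + ((-70 + 249) - 523)) = -(-3)*√(-158 + (179 - 523)) = -(-3)*√(-158 - 344) = -(-3)*√(-502) = -(-3)*I*√502 = 3*I*√502 ≈ 67.216*I)
N = 3*I*√502 ≈ 67.216*I
l = 3*I*√502 ≈ 67.216*I
(-2688 + l) + k(s) = (-2688 + 3*I*√502) - 3 = -2691 + 3*I*√502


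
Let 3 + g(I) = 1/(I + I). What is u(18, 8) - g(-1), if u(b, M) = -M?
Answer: -9/2 ≈ -4.5000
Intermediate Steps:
g(I) = -3 + 1/(2*I) (g(I) = -3 + 1/(I + I) = -3 + 1/(2*I))
u(18, 8) - g(-1) = -1*8 - (-3 + (½)/(-1)) = -8 - (-3 + (½)*(-1)) = -8 - (-3 - ½) = -8 - 1*(-7/2) = -8 + 7/2 = -9/2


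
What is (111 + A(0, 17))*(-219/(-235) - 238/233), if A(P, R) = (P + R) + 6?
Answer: -657002/54755 ≈ -11.999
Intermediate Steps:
A(P, R) = 6 + P + R
(111 + A(0, 17))*(-219/(-235) - 238/233) = (111 + (6 + 0 + 17))*(-219/(-235) - 238/233) = (111 + 23)*(-219*(-1/235) - 238*1/233) = 134*(219/235 - 238/233) = 134*(-4903/54755) = -657002/54755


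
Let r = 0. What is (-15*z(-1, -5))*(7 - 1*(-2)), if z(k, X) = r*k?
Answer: 0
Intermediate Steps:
z(k, X) = 0 (z(k, X) = 0*k = 0)
(-15*z(-1, -5))*(7 - 1*(-2)) = (-15*0)*(7 - 1*(-2)) = 0*(7 + 2) = 0*9 = 0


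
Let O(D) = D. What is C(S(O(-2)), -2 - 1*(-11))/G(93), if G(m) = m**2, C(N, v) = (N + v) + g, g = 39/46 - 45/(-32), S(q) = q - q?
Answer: 2761/2121888 ≈ 0.0013012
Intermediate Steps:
S(q) = 0
g = 1659/736 (g = 39*(1/46) - 45*(-1/32) = 39/46 + 45/32 = 1659/736 ≈ 2.2541)
C(N, v) = 1659/736 + N + v (C(N, v) = (N + v) + 1659/736 = 1659/736 + N + v)
C(S(O(-2)), -2 - 1*(-11))/G(93) = (1659/736 + 0 + (-2 - 1*(-11)))/(93**2) = (1659/736 + 0 + (-2 + 11))/8649 = (1659/736 + 0 + 9)*(1/8649) = (8283/736)*(1/8649) = 2761/2121888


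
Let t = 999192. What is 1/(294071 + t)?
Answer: 1/1293263 ≈ 7.7324e-7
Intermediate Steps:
1/(294071 + t) = 1/(294071 + 999192) = 1/1293263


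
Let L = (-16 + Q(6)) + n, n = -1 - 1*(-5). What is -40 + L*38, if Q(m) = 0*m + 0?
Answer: -496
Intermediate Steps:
Q(m) = 0 (Q(m) = 0 + 0 = 0)
n = 4 (n = -1 + 5 = 4)
L = -12 (L = (-16 + 0) + 4 = -16 + 4 = -12)
-40 + L*38 = -40 - 12*38 = -40 - 456 = -496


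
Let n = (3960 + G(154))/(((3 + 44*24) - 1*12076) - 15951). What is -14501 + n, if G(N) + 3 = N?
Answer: -391067079/26968 ≈ -14501.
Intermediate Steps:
G(N) = -3 + N
n = -4111/26968 (n = (3960 + (-3 + 154))/(((3 + 44*24) - 1*12076) - 15951) = (3960 + 151)/(((3 + 1056) - 12076) - 15951) = 4111/((1059 - 12076) - 15951) = 4111/(-11017 - 15951) = 4111/(-26968) = 4111*(-1/26968) = -4111/26968 ≈ -0.15244)
-14501 + n = -14501 - 4111/26968 = -391067079/26968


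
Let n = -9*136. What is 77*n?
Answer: -94248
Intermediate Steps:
n = -1224
77*n = 77*(-1224) = -94248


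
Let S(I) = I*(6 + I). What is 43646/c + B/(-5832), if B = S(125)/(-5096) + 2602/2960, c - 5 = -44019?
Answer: -19989712065149/20166394379040 ≈ -0.99124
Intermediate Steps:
c = -44014 (c = 5 - 44019 = -44014)
B = -1100319/471380 (B = (125*(6 + 125))/(-5096) + 2602/2960 = (125*131)*(-1/5096) + 2602*(1/2960) = 16375*(-1/5096) + 1301/1480 = -16375/5096 + 1301/1480 = -1100319/471380 ≈ -2.3343)
43646/c + B/(-5832) = 43646/(-44014) - 1100319/471380/(-5832) = 43646*(-1/44014) - 1100319/471380*(-1/5832) = -21823/22007 + 366773/916362720 = -19989712065149/20166394379040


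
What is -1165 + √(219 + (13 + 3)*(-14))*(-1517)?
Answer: -1165 - 1517*I*√5 ≈ -1165.0 - 3392.1*I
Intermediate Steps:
-1165 + √(219 + (13 + 3)*(-14))*(-1517) = -1165 + √(219 + 16*(-14))*(-1517) = -1165 + √(219 - 224)*(-1517) = -1165 + √(-5)*(-1517) = -1165 + (I*√5)*(-1517) = -1165 - 1517*I*√5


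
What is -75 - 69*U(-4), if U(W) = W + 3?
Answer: -6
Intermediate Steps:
U(W) = 3 + W
-75 - 69*U(-4) = -75 - 69*(3 - 4) = -75 - 69*(-1) = -75 + 69 = -6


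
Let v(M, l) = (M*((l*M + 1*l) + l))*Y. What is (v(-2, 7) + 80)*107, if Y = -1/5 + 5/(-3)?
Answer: 8560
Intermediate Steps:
Y = -28/15 (Y = -1*⅕ + 5*(-⅓) = -⅕ - 5/3 = -28/15 ≈ -1.8667)
v(M, l) = -28*M*(2*l + M*l)/15 (v(M, l) = (M*((l*M + 1*l) + l))*(-28/15) = (M*((M*l + l) + l))*(-28/15) = (M*((l + M*l) + l))*(-28/15) = (M*(2*l + M*l))*(-28/15) = -28*M*(2*l + M*l)/15)
(v(-2, 7) + 80)*107 = (-28/15*(-2)*7*(2 - 2) + 80)*107 = (-28/15*(-2)*7*0 + 80)*107 = (0 + 80)*107 = 80*107 = 8560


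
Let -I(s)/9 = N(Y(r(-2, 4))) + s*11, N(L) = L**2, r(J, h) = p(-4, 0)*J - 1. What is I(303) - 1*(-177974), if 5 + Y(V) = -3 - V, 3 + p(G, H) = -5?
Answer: 143216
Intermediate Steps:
p(G, H) = -8 (p(G, H) = -3 - 5 = -8)
r(J, h) = -1 - 8*J (r(J, h) = -8*J - 1 = -1 - 8*J)
Y(V) = -8 - V (Y(V) = -5 + (-3 - V) = -8 - V)
I(s) = -4761 - 99*s (I(s) = -9*((-8 - (-1 - 8*(-2)))**2 + s*11) = -9*((-8 - (-1 + 16))**2 + 11*s) = -9*((-8 - 1*15)**2 + 11*s) = -9*((-8 - 15)**2 + 11*s) = -9*((-23)**2 + 11*s) = -9*(529 + 11*s) = -4761 - 99*s)
I(303) - 1*(-177974) = (-4761 - 99*303) - 1*(-177974) = (-4761 - 29997) + 177974 = -34758 + 177974 = 143216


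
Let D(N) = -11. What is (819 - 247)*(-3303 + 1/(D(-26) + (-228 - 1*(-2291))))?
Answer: -969218965/513 ≈ -1.8893e+6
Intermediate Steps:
(819 - 247)*(-3303 + 1/(D(-26) + (-228 - 1*(-2291)))) = (819 - 247)*(-3303 + 1/(-11 + (-228 - 1*(-2291)))) = 572*(-3303 + 1/(-11 + (-228 + 2291))) = 572*(-3303 + 1/(-11 + 2063)) = 572*(-3303 + 1/2052) = 572*(-6777755/2052) = -969218965/513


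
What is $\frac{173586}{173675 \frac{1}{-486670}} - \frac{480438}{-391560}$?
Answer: $- \frac{220523682770517}{453361220} \approx -4.8642 \cdot 10^{5}$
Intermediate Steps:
$\frac{173586}{173675 \frac{1}{-486670}} - \frac{480438}{-391560} = \frac{173586}{173675 \left(- \frac{1}{486670}\right)} - - \frac{80073}{65260} = \frac{173586}{- \frac{34735}{97334}} + \frac{80073}{65260} = 173586 \left(- \frac{97334}{34735}\right) + \frac{80073}{65260} = - \frac{16895819724}{34735} + \frac{80073}{65260} = - \frac{220523682770517}{453361220}$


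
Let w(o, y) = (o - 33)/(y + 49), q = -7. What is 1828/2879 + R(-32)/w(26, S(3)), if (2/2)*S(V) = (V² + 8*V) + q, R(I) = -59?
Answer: 12752371/20153 ≈ 632.78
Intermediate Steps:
S(V) = -7 + V² + 8*V (S(V) = (V² + 8*V) - 7 = -7 + V² + 8*V)
w(o, y) = (-33 + o)/(49 + y)
1828/2879 + R(-32)/w(26, S(3)) = 1828/2879 - 59*(49 + (-7 + 3² + 8*3))/(-33 + 26) = 1828*(1/2879) - 59/(-7/(49 + (-7 + 9 + 24))) = 1828/2879 - 59/(-7/(49 + 26)) = 1828/2879 - 59/(-7/75) = 1828/2879 - 59*(-75/7) = 1828/2879 + 4425/7 = 12752371/20153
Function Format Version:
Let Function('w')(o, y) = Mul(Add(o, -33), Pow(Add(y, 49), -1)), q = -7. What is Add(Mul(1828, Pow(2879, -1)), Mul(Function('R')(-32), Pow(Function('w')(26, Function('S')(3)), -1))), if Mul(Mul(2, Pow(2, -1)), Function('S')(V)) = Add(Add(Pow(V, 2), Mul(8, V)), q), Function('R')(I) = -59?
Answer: Rational(12752371, 20153) ≈ 632.78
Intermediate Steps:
Function('S')(V) = Add(-7, Pow(V, 2), Mul(8, V)) (Function('S')(V) = Add(Add(Pow(V, 2), Mul(8, V)), -7) = Add(-7, Pow(V, 2), Mul(8, V)))
Function('w')(o, y) = Mul(Pow(Add(49, y), -1), Add(-33, o)) (Function('w')(o, y) = Mul(Add(-33, o), Pow(Add(49, y), -1)) = Mul(Pow(Add(49, y), -1), Add(-33, o)))
Add(Mul(1828, Pow(2879, -1)), Mul(Function('R')(-32), Pow(Function('w')(26, Function('S')(3)), -1))) = Add(Mul(1828, Pow(2879, -1)), Mul(-59, Pow(Mul(Pow(Add(49, Add(-7, Pow(3, 2), Mul(8, 3))), -1), Add(-33, 26)), -1))) = Add(Mul(1828, Rational(1, 2879)), Mul(-59, Pow(Mul(Pow(Add(49, Add(-7, 9, 24)), -1), -7), -1))) = Add(Rational(1828, 2879), Mul(-59, Pow(Mul(Pow(Add(49, 26), -1), -7), -1))) = Add(Rational(1828, 2879), Mul(-59, Pow(Mul(Pow(75, -1), -7), -1))) = Add(Rational(1828, 2879), Mul(-59, Pow(Mul(Rational(1, 75), -7), -1))) = Add(Rational(1828, 2879), Mul(-59, Pow(Rational(-7, 75), -1))) = Add(Rational(1828, 2879), Mul(-59, Rational(-75, 7))) = Add(Rational(1828, 2879), Rational(4425, 7)) = Rational(12752371, 20153)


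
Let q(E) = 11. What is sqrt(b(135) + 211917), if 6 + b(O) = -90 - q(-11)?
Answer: sqrt(211810) ≈ 460.23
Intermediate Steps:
b(O) = -107 (b(O) = -6 + (-90 - 1*11) = -6 + (-90 - 11) = -6 - 101 = -107)
sqrt(b(135) + 211917) = sqrt(-107 + 211917) = sqrt(211810)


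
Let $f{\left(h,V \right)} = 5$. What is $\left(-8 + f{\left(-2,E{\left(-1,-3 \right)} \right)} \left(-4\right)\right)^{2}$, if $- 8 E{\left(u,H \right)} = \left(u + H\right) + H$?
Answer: $784$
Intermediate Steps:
$E{\left(u,H \right)} = - \frac{H}{4} - \frac{u}{8}$ ($E{\left(u,H \right)} = - \frac{\left(u + H\right) + H}{8} = - \frac{\left(H + u\right) + H}{8} = - \frac{u + 2 H}{8} = - \frac{H}{4} - \frac{u}{8}$)
$\left(-8 + f{\left(-2,E{\left(-1,-3 \right)} \right)} \left(-4\right)\right)^{2} = \left(-8 + 5 \left(-4\right)\right)^{2} = \left(-8 - 20\right)^{2} = \left(-28\right)^{2} = 784$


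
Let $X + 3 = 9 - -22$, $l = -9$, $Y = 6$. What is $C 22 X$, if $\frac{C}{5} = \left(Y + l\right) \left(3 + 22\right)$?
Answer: $-231000$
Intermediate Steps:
$C = -375$ ($C = 5 \left(6 - 9\right) \left(3 + 22\right) = 5 \left(\left(-3\right) 25\right) = 5 \left(-75\right) = -375$)
$X = 28$ ($X = -3 + \left(9 - -22\right) = -3 + \left(9 + 22\right) = -3 + 31 = 28$)
$C 22 X = \left(-375\right) 22 \cdot 28 = \left(-8250\right) 28 = -231000$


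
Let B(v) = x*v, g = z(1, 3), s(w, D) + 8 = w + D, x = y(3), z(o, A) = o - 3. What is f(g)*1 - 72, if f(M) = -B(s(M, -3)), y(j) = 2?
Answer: -46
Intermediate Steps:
z(o, A) = -3 + o
x = 2
s(w, D) = -8 + D + w (s(w, D) = -8 + (w + D) = -8 + (D + w) = -8 + D + w)
g = -2 (g = -3 + 1 = -2)
B(v) = 2*v
f(M) = 22 - 2*M (f(M) = -2*(-8 - 3 + M) = -2*(-11 + M) = -(-22 + 2*M) = 22 - 2*M)
f(g)*1 - 72 = (22 - 2*(-2))*1 - 72 = (22 + 4)*1 - 72 = 26*1 - 72 = 26 - 72 = -46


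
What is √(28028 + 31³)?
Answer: √57819 ≈ 240.46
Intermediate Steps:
√(28028 + 31³) = √(28028 + 29791) = √57819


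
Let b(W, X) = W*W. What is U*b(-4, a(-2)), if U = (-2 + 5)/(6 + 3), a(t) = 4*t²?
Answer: 16/3 ≈ 5.3333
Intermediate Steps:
U = ⅓ (U = 3/9 = 3*(⅑) = ⅓ ≈ 0.33333)
b(W, X) = W²
U*b(-4, a(-2)) = (⅓)*(-4)² = (⅓)*16 = 16/3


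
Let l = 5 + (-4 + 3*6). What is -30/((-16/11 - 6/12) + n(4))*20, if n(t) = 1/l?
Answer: 16720/53 ≈ 315.47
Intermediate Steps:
l = 19 (l = 5 + (-4 + 18) = 5 + 14 = 19)
n(t) = 1/19
-30/((-16/11 - 6/12) + n(4))*20 = -30/((-16/11 - 6/12) + 1/19)*20 = -30/((-16*1/11 - 6*1/12) + 1/19)*20 = -30/((-16/11 - 1/2) + 1/19)*20 = -30/(-43/22 + 1/19)*20 = -30/(-795/418)*20 = -30*(-418/795)*20 = (836/53)*20 = 16720/53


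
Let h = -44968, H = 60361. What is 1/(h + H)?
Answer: 1/15393 ≈ 6.4965e-5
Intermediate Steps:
1/(h + H) = 1/(-44968 + 60361) = 1/15393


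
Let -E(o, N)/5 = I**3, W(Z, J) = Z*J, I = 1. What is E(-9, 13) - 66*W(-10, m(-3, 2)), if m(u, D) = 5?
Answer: 3295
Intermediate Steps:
W(Z, J) = J*Z
E(o, N) = -5 (E(o, N) = -5*1**3 = -5*1 = -5)
E(-9, 13) - 66*W(-10, m(-3, 2)) = -5 - 330*(-10) = -5 - 66*(-50) = -5 + 3300 = 3295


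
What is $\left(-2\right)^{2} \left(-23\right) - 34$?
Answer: $-126$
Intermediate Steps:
$\left(-2\right)^{2} \left(-23\right) - 34 = 4 \left(-23\right) - 34 = -92 - 34 = -126$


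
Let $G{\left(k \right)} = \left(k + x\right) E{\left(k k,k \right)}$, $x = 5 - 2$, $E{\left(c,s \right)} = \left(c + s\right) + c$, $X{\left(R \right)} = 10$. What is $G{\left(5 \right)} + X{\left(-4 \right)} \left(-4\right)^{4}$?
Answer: $3000$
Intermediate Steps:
$E{\left(c,s \right)} = s + 2 c$
$x = 3$
$G{\left(k \right)} = \left(3 + k\right) \left(k + 2 k^{2}\right)$ ($G{\left(k \right)} = \left(k + 3\right) \left(k + 2 k k\right) = \left(3 + k\right) \left(k + 2 k^{2}\right)$)
$G{\left(5 \right)} + X{\left(-4 \right)} \left(-4\right)^{4} = 5 \left(1 + 2 \cdot 5\right) \left(3 + 5\right) + 10 \left(-4\right)^{4} = 5 \left(1 + 10\right) 8 + 10 \cdot 256 = 5 \cdot 11 \cdot 8 + 2560 = 440 + 2560 = 3000$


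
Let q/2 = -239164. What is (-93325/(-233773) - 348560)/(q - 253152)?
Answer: 16296764711/34200054808 ≈ 0.47651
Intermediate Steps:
q = -478328 (q = 2*(-239164) = -478328)
(-93325/(-233773) - 348560)/(q - 253152) = (-93325/(-233773) - 348560)/(-478328 - 253152) = (-93325*(-1/233773) - 348560)/(-731480) = (93325/233773 - 348560)*(-1/731480) = -81483823555/233773*(-1/731480) = 16296764711/34200054808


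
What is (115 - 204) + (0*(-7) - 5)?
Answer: -94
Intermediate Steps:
(115 - 204) + (0*(-7) - 5) = -89 + (0 - 5) = -89 - 5 = -94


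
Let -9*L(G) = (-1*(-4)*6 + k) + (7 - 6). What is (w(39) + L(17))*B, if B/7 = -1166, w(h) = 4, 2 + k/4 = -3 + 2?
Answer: -187726/9 ≈ -20858.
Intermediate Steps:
k = -12 (k = -8 + 4*(-3 + 2) = -8 + 4*(-1) = -8 - 4 = -12)
B = -8162 (B = 7*(-1166) = -8162)
L(G) = -13/9 (L(G) = -((-1*(-4)*6 - 12) + (7 - 6))/9 = -((4*6 - 12) + 1)/9 = -((24 - 12) + 1)/9 = -(12 + 1)/9 = -⅑*13 = -13/9)
(w(39) + L(17))*B = (4 - 13/9)*(-8162) = (23/9)*(-8162) = -187726/9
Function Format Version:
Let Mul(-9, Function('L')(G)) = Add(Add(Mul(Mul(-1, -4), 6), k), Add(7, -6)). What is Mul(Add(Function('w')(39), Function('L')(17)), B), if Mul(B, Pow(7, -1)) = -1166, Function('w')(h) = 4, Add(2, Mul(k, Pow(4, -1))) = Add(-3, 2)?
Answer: Rational(-187726, 9) ≈ -20858.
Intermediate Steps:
k = -12 (k = Add(-8, Mul(4, Add(-3, 2))) = Add(-8, Mul(4, -1)) = Add(-8, -4) = -12)
B = -8162 (B = Mul(7, -1166) = -8162)
Function('L')(G) = Rational(-13, 9) (Function('L')(G) = Mul(Rational(-1, 9), Add(Add(Mul(Mul(-1, -4), 6), -12), Add(7, -6))) = Mul(Rational(-1, 9), Add(Add(Mul(4, 6), -12), 1)) = Mul(Rational(-1, 9), Add(Add(24, -12), 1)) = Mul(Rational(-1, 9), Add(12, 1)) = Mul(Rational(-1, 9), 13) = Rational(-13, 9))
Mul(Add(Function('w')(39), Function('L')(17)), B) = Mul(Add(4, Rational(-13, 9)), -8162) = Mul(Rational(23, 9), -8162) = Rational(-187726, 9)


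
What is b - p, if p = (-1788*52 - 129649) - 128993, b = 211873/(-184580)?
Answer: 64901438567/184580 ≈ 3.5162e+5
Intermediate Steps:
b = -211873/184580 (b = 211873*(-1/184580) = -211873/184580 ≈ -1.1479)
p = -351618 (p = (-92976 - 129649) - 128993 = -222625 - 128993 = -351618)
b - p = -211873/184580 - 1*(-351618) = -211873/184580 + 351618 = 64901438567/184580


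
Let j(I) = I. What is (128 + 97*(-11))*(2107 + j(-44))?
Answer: -1937157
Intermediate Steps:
(128 + 97*(-11))*(2107 + j(-44)) = (128 + 97*(-11))*(2107 - 44) = (128 - 1067)*2063 = -939*2063 = -1937157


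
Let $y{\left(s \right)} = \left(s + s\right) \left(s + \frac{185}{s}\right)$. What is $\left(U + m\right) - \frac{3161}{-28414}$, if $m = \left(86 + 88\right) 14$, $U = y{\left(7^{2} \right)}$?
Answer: $\frac{216176873}{28414} \approx 7608.1$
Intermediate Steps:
$y{\left(s \right)} = 2 s \left(s + \frac{185}{s}\right)$
$U = 5172$ ($U = 370 + 2 \left(7^{2}\right)^{2} = 370 + 2 \cdot 49^{2} = 370 + 2 \cdot 2401 = 370 + 4802 = 5172$)
$m = 2436$ ($m = 174 \cdot 14 = 2436$)
$\left(U + m\right) - \frac{3161}{-28414} = \left(5172 + 2436\right) - \frac{3161}{-28414} = 7608 - - \frac{3161}{28414} = 7608 + \frac{3161}{28414} = \frac{216176873}{28414}$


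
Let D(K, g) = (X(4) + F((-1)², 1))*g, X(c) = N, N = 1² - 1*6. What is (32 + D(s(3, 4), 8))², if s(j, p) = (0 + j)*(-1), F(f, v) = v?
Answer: 0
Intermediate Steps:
s(j, p) = -j (s(j, p) = j*(-1) = -j)
N = -5 (N = 1 - 6 = -5)
X(c) = -5
D(K, g) = -4*g (D(K, g) = (-5 + 1)*g = -4*g)
(32 + D(s(3, 4), 8))² = (32 - 4*8)² = (32 - 32)² = 0² = 0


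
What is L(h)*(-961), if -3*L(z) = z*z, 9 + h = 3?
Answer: 11532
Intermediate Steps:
h = -6 (h = -9 + 3 = -6)
L(z) = -z**2/3 (L(z) = -z*z/3 = -z**2/3)
L(h)*(-961) = -1/3*(-6)**2*(-961) = -1/3*36*(-961) = -12*(-961) = 11532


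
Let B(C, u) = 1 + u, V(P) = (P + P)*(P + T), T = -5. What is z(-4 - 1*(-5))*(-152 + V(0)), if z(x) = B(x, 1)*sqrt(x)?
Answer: -304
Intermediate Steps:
V(P) = 2*P*(-5 + P) (V(P) = (P + P)*(P - 5) = (2*P)*(-5 + P) = 2*P*(-5 + P))
z(x) = 2*sqrt(x) (z(x) = (1 + 1)*sqrt(x) = 2*sqrt(x))
z(-4 - 1*(-5))*(-152 + V(0)) = (2*sqrt(-4 - 1*(-5)))*(-152 + 2*0*(-5 + 0)) = (2*sqrt(-4 + 5))*(-152 + 2*0*(-5)) = (2*sqrt(1))*(-152 + 0) = (2*1)*(-152) = 2*(-152) = -304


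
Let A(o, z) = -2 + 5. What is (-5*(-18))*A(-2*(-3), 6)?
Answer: 270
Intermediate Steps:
A(o, z) = 3
(-5*(-18))*A(-2*(-3), 6) = -5*(-18)*3 = 90*3 = 270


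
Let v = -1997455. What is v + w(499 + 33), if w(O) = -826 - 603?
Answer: -1998884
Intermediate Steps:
w(O) = -1429
v + w(499 + 33) = -1997455 - 1429 = -1998884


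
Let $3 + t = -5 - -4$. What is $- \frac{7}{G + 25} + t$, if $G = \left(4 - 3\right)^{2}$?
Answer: $- \frac{111}{26} \approx -4.2692$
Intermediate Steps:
$t = -4$ ($t = -3 - 1 = -4$)
$G = 1$ ($G = 1^{2} = 1$)
$- \frac{7}{G + 25} + t = - \frac{7}{1 + 25} - 4 = - \frac{7}{26} - 4 = - \frac{111}{26}$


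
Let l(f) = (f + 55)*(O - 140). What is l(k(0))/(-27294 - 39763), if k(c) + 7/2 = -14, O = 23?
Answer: 8775/134114 ≈ 0.065429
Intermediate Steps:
k(c) = -35/2 (k(c) = -7/2 - 14 = -35/2)
l(f) = -6435 - 117*f (l(f) = (f + 55)*(23 - 140) = (55 + f)*(-117) = -6435 - 117*f)
l(k(0))/(-27294 - 39763) = (-6435 - 117*(-35/2))/(-27294 - 39763) = (-6435 + 4095/2)/(-67057) = -8775/2*(-1/67057) = 8775/134114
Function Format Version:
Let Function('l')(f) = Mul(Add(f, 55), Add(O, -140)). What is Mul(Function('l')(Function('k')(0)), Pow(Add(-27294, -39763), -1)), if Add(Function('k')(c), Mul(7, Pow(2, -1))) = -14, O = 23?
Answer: Rational(8775, 134114) ≈ 0.065429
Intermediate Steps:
Function('k')(c) = Rational(-35, 2) (Function('k')(c) = Add(Rational(-7, 2), -14) = Rational(-35, 2))
Function('l')(f) = Add(-6435, Mul(-117, f)) (Function('l')(f) = Mul(Add(f, 55), Add(23, -140)) = Mul(Add(55, f), -117) = Add(-6435, Mul(-117, f)))
Mul(Function('l')(Function('k')(0)), Pow(Add(-27294, -39763), -1)) = Mul(Add(-6435, Mul(-117, Rational(-35, 2))), Pow(Add(-27294, -39763), -1)) = Mul(Add(-6435, Rational(4095, 2)), Pow(-67057, -1)) = Mul(Rational(-8775, 2), Rational(-1, 67057)) = Rational(8775, 134114)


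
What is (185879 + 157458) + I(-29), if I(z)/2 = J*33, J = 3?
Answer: 343535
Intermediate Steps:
I(z) = 198 (I(z) = 2*(3*33) = 2*99 = 198)
(185879 + 157458) + I(-29) = (185879 + 157458) + 198 = 343337 + 198 = 343535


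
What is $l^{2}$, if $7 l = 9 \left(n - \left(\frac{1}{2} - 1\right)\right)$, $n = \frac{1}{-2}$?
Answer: $0$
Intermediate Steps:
$n = - \frac{1}{2} \approx -0.5$
$l = 0$ ($l = \frac{9 \left(- \frac{1}{2} - \left(\frac{1}{2} - 1\right)\right)}{7} = \frac{9 \left(- \frac{1}{2} - - \frac{1}{2}\right)}{7} = \frac{9 \left(- \frac{1}{2} + \left(- \frac{1}{2} + 1\right)\right)}{7} = \frac{9 \left(- \frac{1}{2} + \frac{1}{2}\right)}{7} = \frac{9 \cdot 0}{7} = \frac{1}{7} \cdot 0 = 0$)
$l^{2} = 0^{2} = 0$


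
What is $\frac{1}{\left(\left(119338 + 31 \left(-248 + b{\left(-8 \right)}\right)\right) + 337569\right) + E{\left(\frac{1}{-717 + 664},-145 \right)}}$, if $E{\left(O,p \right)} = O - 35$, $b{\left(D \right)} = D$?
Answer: $\frac{53}{23793607} \approx 2.2275 \cdot 10^{-6}$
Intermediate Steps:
$E{\left(O,p \right)} = -35 + O$
$\frac{1}{\left(\left(119338 + 31 \left(-248 + b{\left(-8 \right)}\right)\right) + 337569\right) + E{\left(\frac{1}{-717 + 664},-145 \right)}} = \frac{1}{\left(\left(119338 + 31 \left(-248 - 8\right)\right) + 337569\right) - \left(35 - \frac{1}{-717 + 664}\right)} = \frac{1}{\left(\left(119338 + 31 \left(-256\right)\right) + 337569\right) - \left(35 - \frac{1}{-53}\right)} = \frac{1}{\left(\left(119338 - 7936\right) + 337569\right) - \frac{1856}{53}} = \frac{1}{\left(111402 + 337569\right) - \frac{1856}{53}} = \frac{1}{448971 - \frac{1856}{53}} = \frac{1}{\frac{23793607}{53}} = \frac{53}{23793607}$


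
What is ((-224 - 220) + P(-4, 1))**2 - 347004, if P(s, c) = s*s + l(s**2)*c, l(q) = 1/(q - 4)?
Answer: -23600351/144 ≈ -1.6389e+5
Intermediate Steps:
l(q) = 1/(-4 + q)
P(s, c) = s**2 + c/(-4 + s**2) (P(s, c) = s*s + c/(-4 + s**2) = s**2 + c/(-4 + s**2))
((-224 - 220) + P(-4, 1))**2 - 347004 = ((-224 - 220) + (1 + (-4)**2*(-4 + (-4)**2))/(-4 + (-4)**2))**2 - 347004 = (-444 + (1 + 16*(-4 + 16))/(-4 + 16))**2 - 347004 = (-444 + (1 + 16*12)/12)**2 - 347004 = (-444 + (1 + 192)/12)**2 - 347004 = (-444 + (1/12)*193)**2 - 347004 = (-444 + 193/12)**2 - 347004 = (-5135/12)**2 - 347004 = 26368225/144 - 347004 = -23600351/144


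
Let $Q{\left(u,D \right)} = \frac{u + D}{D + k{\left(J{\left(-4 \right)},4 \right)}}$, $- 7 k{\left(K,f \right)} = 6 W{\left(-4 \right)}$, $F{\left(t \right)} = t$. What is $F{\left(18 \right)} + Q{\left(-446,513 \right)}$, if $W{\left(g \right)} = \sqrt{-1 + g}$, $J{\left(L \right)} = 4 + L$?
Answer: $\frac{25978053}{1432829} + \frac{938 i \sqrt{5}}{4298487} \approx 18.131 + 0.00048795 i$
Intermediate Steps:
$k{\left(K,f \right)} = - \frac{6 i \sqrt{5}}{7}$ ($k{\left(K,f \right)} = - \frac{6 \sqrt{-1 - 4}}{7} = - \frac{6 \sqrt{-5}}{7} = - \frac{6 i \sqrt{5}}{7}$)
$Q{\left(u,D \right)} = \frac{D + u}{D - \frac{6 i \sqrt{5}}{7}}$ ($Q{\left(u,D \right)} = \frac{u + D}{D - \frac{6 i \sqrt{5}}{7}} = \frac{D + u}{D - \frac{6 i \sqrt{5}}{7}}$)
$F{\left(18 \right)} + Q{\left(-446,513 \right)} = 18 + \frac{7 \left(513 - 446\right)}{7 \cdot 513 - 6 i \sqrt{5}} = 18 + 7 \frac{1}{3591 - 6 i \sqrt{5}} \cdot 67 = 18 + \frac{469}{3591 - 6 i \sqrt{5}}$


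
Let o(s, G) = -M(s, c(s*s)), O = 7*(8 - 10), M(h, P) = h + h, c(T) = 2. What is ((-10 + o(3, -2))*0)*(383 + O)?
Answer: 0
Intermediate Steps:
M(h, P) = 2*h
O = -14 (O = 7*(-2) = -14)
o(s, G) = -2*s
((-10 + o(3, -2))*0)*(383 + O) = ((-10 - 2*3)*0)*(383 - 14) = ((-10 - 6)*0)*369 = -16*0*369 = 0*369 = 0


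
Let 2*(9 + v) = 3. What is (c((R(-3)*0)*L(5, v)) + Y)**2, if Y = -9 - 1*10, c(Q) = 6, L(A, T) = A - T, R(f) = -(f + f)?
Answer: 169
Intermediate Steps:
R(f) = -2*f
v = -15/2 (v = -9 + (1/2)*3 = -9 + 3/2 = -15/2 ≈ -7.5000)
Y = -19 (Y = -9 - 10 = -19)
(c((R(-3)*0)*L(5, v)) + Y)**2 = (6 - 19)**2 = (-13)**2 = 169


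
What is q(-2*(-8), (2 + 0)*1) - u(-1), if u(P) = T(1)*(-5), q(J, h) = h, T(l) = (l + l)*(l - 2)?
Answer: -8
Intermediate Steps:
T(l) = 2*l*(-2 + l) (T(l) = (2*l)*(-2 + l) = 2*l*(-2 + l))
u(P) = 10 (u(P) = (2*1*(-2 + 1))*(-5) = (2*1*(-1))*(-5) = -2*(-5) = 10)
q(-2*(-8), (2 + 0)*1) - u(-1) = (2 + 0)*1 - 1*10 = 2*1 - 10 = 2 - 10 = -8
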